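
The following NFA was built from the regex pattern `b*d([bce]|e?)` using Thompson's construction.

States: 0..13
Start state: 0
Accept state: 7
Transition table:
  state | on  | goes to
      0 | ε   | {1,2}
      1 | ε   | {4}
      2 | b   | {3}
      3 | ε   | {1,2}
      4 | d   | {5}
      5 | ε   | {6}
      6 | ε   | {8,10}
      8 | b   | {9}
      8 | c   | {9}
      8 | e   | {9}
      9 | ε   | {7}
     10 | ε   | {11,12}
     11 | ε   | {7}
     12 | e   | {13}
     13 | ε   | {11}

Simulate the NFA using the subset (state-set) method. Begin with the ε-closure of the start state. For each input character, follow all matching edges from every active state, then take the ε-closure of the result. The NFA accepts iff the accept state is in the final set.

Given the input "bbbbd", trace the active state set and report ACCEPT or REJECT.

S₀ = ε-closure({0}) = {0,1,2,4}
'b' @ 1: {1,2,3,4}
'b' @ 2: {1,2,3,4}
'b' @ 3: {1,2,3,4}
'b' @ 4: {1,2,3,4}
'd' @ 5: {5,6,7,8,10,11,12}  (accept∈set)
after full input: {5,6,7,8,10,11,12}  (accept=7 in)

Answer: ACCEPT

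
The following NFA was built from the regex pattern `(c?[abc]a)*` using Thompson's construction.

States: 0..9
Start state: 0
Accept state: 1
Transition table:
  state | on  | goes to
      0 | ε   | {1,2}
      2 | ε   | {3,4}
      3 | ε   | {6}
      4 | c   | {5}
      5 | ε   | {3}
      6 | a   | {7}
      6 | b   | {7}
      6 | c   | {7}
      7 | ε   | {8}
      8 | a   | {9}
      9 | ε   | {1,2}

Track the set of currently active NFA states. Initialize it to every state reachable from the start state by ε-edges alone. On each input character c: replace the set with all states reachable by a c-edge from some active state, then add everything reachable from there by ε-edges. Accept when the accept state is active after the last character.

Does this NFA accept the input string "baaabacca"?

Answer: ACCEPT

Derivation:
start: ε-closure({0}) = {0,1,2,3,4,6}
'b' @ 1: {7,8}
'a' @ 2: {1,2,3,4,6,9}  [accepting]
'a' @ 3: {7,8}
'a' @ 4: {1,2,3,4,6,9}  [accepting]
'b' @ 5: {7,8}
'a' @ 6: {1,2,3,4,6,9}  [accepting]
'c' @ 7: {3,5,6,7,8}
'c' @ 8: {7,8}
'a' @ 9: {1,2,3,4,6,9}  [accepting]
after full input: {1,2,3,4,6,9}  (accept=1 in)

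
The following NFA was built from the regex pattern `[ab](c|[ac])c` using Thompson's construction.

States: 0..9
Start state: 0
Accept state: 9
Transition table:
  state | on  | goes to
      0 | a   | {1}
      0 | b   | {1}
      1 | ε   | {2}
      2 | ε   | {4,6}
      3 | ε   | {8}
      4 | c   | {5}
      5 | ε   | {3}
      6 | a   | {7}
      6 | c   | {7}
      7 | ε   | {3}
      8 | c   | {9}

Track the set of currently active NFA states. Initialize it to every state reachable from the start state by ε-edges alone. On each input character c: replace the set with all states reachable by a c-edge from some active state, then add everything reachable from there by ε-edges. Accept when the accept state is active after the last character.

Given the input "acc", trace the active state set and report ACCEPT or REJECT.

Answer: ACCEPT

Trace:
initial (ε-close {0}): {0}
'a' @ 1: {1,2,4,6}
'c' @ 2: {3,5,7,8}
'c' @ 3: {9}  ✓accept
after full input: {9}  (accept=9 in)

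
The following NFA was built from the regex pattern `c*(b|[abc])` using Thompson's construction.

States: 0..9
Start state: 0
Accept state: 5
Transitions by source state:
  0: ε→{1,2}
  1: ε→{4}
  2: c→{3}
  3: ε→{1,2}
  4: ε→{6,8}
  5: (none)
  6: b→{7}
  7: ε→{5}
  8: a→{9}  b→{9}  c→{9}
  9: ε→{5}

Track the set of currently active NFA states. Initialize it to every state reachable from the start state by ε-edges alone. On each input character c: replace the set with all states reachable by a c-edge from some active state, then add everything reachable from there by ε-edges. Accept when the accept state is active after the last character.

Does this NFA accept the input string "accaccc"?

Answer: REJECT

Trace:
S₀ = ε-closure({0}) = {0,1,2,4,6,8}
'a' @ 1: {5,9}  (accept∈set)
'c' @ 2: {}  — dead — no transitions
rest 'caccc' ignored (set empty)
final: {}; accept 5 not in set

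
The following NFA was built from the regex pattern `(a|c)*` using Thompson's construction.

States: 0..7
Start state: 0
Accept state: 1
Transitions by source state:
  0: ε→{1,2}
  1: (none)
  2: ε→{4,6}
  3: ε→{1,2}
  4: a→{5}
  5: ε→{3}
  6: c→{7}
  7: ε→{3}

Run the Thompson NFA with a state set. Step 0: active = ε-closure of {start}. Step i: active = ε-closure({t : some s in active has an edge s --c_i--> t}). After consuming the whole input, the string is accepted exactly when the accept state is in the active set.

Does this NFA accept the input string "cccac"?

start: ε-closure({0}) = {0,1,2,4,6}
'c' @ 1: {1,2,3,4,6,7}  (accept∈set)
'c' @ 2: {1,2,3,4,6,7}  (accept∈set)
'c' @ 3: {1,2,3,4,6,7}  (accept∈set)
'a' @ 4: {1,2,3,4,5,6}  (accept∈set)
'c' @ 5: {1,2,3,4,6,7}  (accept∈set)
end set {1,2,3,4,6,7} — state 1 in

Answer: ACCEPT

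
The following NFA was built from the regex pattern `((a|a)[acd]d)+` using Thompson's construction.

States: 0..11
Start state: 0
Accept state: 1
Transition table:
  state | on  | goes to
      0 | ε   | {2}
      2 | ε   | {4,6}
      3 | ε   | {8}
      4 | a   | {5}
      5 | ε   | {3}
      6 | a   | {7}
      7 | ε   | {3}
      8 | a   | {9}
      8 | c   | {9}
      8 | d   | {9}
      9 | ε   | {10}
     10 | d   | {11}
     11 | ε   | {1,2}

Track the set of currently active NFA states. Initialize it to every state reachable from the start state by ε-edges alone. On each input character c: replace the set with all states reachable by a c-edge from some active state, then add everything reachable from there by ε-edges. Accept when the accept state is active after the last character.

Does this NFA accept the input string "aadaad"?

initial (ε-close {0}): {0,2,4,6}
'a' @ 1: {3,5,7,8}
'a' @ 2: {9,10}
'd' @ 3: {1,2,4,6,11}  ✓accept
'a' @ 4: {3,5,7,8}
'a' @ 5: {9,10}
'd' @ 6: {1,2,4,6,11}  ✓accept
final: {1,2,4,6,11}; accept 1 in set

Answer: ACCEPT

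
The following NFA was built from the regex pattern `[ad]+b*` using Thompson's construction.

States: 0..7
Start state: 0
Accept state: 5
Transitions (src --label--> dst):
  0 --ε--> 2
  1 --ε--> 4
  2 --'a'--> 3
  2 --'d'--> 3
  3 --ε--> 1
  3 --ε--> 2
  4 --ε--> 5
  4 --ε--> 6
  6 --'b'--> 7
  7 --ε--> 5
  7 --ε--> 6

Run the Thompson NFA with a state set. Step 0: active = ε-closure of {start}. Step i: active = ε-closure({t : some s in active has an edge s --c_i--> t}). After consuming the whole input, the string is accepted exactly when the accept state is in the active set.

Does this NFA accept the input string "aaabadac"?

Answer: REJECT

Trace:
start: ε-closure({0}) = {0,2}
'a' @ 1: {1,2,3,4,5,6}  (accept∈set)
'a' @ 2: {1,2,3,4,5,6}  (accept∈set)
'a' @ 3: {1,2,3,4,5,6}  (accept∈set)
'b' @ 4: {5,6,7}  (accept∈set)
'a' @ 5: {}  — state set empty
rest 'dac' ignored (set empty)
after full input: {}  (accept=5 not in)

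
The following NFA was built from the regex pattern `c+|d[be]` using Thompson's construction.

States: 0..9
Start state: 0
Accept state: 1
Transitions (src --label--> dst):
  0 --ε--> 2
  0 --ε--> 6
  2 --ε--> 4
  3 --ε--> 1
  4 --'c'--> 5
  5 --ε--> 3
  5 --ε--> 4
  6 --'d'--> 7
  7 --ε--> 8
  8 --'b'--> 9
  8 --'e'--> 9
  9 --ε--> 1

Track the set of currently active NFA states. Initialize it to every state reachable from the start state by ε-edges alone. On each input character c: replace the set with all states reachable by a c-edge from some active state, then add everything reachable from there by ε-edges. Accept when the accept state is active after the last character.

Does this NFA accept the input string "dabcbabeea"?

Answer: REJECT

Derivation:
initial (ε-close {0}): {0,2,4,6}
'd' @ 1: {7,8}
'a' @ 2: {}  — no active states
rest 'bcbabeea' ignored (set empty)
final: {}; accept 1 not in set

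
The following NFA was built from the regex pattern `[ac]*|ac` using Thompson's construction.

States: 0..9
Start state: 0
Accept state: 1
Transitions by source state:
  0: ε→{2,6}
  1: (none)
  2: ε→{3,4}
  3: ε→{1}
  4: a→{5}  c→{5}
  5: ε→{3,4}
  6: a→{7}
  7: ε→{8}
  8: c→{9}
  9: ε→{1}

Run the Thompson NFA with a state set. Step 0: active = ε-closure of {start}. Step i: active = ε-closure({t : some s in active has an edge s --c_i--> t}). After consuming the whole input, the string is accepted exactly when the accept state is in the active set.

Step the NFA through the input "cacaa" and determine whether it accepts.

start: ε-closure({0}) = {0,1,2,3,4,6}
'c' @ 1: {1,3,4,5}  [accepting]
'a' @ 2: {1,3,4,5}  [accepting]
'c' @ 3: {1,3,4,5}  [accepting]
'a' @ 4: {1,3,4,5}  [accepting]
'a' @ 5: {1,3,4,5}  [accepting]
after full input: {1,3,4,5}  (accept=1 in)

Answer: ACCEPT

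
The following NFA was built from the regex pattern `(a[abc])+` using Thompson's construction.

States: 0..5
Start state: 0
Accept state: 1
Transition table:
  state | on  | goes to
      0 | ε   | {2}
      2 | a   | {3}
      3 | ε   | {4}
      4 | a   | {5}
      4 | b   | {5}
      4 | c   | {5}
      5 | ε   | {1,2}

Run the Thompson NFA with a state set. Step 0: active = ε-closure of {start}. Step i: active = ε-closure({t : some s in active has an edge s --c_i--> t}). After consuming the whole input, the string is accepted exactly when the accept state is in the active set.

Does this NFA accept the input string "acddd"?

S₀ = ε-closure({0}) = {0,2}
'a' @ 1: {3,4}
'c' @ 2: {1,2,5}  [accepting]
'd' @ 3: {}  — state set empty
rest 'dd' ignored (set empty)
end set {} — state 1 not in

Answer: REJECT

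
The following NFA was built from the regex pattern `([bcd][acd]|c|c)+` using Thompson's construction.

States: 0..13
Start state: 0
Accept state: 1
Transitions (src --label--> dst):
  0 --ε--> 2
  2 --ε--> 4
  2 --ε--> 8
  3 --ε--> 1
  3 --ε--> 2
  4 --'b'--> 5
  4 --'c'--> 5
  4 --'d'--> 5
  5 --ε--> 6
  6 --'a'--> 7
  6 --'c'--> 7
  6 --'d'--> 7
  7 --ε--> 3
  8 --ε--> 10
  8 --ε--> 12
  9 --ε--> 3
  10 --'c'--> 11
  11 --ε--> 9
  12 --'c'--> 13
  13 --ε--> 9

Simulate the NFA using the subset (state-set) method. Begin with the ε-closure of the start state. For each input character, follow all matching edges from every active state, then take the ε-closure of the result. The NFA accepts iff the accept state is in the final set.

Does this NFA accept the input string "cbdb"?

S₀ = ε-closure({0}) = {0,2,4,8,10,12}
'c' @ 1: {1,2,3,4,5,6,8,9,10,11,12,13}  ✓accept
'b' @ 2: {5,6}
'd' @ 3: {1,2,3,4,7,8,10,12}  ✓accept
'b' @ 4: {5,6}
end set {5,6} — state 1 not in

Answer: REJECT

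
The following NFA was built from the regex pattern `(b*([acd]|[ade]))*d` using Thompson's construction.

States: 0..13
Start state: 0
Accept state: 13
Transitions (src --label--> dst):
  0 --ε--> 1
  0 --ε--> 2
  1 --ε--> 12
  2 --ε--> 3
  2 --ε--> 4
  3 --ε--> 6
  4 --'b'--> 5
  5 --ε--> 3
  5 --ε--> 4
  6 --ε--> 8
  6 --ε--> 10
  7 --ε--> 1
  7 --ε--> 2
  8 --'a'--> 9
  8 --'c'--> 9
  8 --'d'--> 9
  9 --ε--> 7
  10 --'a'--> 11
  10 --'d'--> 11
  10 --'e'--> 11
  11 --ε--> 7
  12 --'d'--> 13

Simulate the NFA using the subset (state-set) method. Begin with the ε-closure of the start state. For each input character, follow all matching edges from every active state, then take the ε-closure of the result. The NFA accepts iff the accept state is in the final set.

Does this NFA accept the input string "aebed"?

Answer: ACCEPT

Derivation:
start: ε-closure({0}) = {0,1,2,3,4,6,8,10,12}
'a' @ 1: {1,2,3,4,6,7,8,9,10,11,12}
'e' @ 2: {1,2,3,4,6,7,8,10,11,12}
'b' @ 3: {3,4,5,6,8,10}
'e' @ 4: {1,2,3,4,6,7,8,10,11,12}
'd' @ 5: {1,2,3,4,6,7,8,9,10,11,12,13}  [accepting]
after full input: {1,2,3,4,6,7,8,9,10,11,12,13}  (accept=13 in)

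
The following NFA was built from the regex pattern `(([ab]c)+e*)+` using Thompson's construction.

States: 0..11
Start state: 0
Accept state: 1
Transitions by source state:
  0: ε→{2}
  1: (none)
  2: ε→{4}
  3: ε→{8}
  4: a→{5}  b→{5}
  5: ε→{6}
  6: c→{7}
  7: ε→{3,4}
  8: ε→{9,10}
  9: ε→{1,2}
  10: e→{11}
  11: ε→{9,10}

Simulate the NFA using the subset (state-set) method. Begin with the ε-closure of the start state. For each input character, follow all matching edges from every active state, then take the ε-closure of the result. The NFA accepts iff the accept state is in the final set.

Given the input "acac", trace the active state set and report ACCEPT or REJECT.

S₀ = ε-closure({0}) = {0,2,4}
'a' @ 1: {5,6}
'c' @ 2: {1,2,3,4,7,8,9,10}  [accepting]
'a' @ 3: {5,6}
'c' @ 4: {1,2,3,4,7,8,9,10}  [accepting]
end set {1,2,3,4,7,8,9,10} — state 1 in

Answer: ACCEPT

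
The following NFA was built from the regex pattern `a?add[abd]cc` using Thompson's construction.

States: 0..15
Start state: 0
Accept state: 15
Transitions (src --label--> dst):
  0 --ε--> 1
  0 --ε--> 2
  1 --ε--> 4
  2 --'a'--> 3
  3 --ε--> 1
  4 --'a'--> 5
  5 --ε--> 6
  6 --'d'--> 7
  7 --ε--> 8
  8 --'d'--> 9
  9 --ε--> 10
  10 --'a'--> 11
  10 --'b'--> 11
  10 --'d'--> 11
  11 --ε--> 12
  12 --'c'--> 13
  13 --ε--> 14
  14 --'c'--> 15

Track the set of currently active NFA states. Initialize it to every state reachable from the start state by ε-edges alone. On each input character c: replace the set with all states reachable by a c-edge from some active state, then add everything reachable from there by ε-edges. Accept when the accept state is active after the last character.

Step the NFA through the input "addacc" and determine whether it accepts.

Answer: ACCEPT

Steps:
S₀ = ε-closure({0}) = {0,1,2,4}
'a' @ 1: {1,3,4,5,6}
'd' @ 2: {7,8}
'd' @ 3: {9,10}
'a' @ 4: {11,12}
'c' @ 5: {13,14}
'c' @ 6: {15}  [accepting]
after full input: {15}  (accept=15 in)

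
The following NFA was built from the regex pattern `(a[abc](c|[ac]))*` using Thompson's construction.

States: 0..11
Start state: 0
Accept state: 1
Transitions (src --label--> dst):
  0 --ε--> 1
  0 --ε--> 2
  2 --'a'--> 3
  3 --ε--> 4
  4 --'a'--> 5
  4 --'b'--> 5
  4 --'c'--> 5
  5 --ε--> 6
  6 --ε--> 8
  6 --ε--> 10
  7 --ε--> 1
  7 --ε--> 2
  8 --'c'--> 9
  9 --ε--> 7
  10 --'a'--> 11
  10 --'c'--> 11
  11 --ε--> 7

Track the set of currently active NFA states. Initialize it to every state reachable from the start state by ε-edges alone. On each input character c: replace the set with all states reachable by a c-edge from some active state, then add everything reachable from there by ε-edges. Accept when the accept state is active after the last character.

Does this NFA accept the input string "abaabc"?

initial (ε-close {0}): {0,1,2}
'a' @ 1: {3,4}
'b' @ 2: {5,6,8,10}
'a' @ 3: {1,2,7,11}  (accept∈set)
'a' @ 4: {3,4}
'b' @ 5: {5,6,8,10}
'c' @ 6: {1,2,7,9,11}  (accept∈set)
end set {1,2,7,9,11} — state 1 in

Answer: ACCEPT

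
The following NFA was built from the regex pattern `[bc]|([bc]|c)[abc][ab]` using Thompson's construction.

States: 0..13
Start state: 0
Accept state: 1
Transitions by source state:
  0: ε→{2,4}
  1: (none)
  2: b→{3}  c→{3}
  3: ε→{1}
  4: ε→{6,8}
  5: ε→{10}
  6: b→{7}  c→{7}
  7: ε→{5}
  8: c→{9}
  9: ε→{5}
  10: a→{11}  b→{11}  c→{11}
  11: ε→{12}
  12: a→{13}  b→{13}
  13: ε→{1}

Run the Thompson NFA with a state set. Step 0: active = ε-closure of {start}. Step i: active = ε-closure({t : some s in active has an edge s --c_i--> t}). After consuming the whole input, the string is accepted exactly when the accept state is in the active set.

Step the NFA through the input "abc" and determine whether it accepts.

Answer: REJECT

Trace:
S₀ = ε-closure({0}) = {0,2,4,6,8}
'a' @ 1: {}  — dead — no transitions
rest 'bc' ignored (set empty)
end set {} — state 1 not in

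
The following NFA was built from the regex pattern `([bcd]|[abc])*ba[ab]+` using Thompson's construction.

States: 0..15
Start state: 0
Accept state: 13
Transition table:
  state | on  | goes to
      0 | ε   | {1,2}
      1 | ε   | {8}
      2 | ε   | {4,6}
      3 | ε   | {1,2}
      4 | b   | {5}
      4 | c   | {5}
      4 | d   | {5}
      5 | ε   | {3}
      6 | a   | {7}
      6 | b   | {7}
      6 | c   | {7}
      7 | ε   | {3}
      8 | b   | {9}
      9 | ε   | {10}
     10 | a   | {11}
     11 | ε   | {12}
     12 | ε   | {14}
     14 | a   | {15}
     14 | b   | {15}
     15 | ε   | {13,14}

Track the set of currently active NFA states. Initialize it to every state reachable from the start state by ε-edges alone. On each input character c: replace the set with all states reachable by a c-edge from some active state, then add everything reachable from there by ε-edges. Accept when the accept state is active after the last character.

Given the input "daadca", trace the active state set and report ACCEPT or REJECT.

Answer: REJECT

Derivation:
initial (ε-close {0}): {0,1,2,4,6,8}
'd' @ 1: {1,2,3,4,5,6,8}
'a' @ 2: {1,2,3,4,6,7,8}
'a' @ 3: {1,2,3,4,6,7,8}
'd' @ 4: {1,2,3,4,5,6,8}
'c' @ 5: {1,2,3,4,5,6,7,8}
'a' @ 6: {1,2,3,4,6,7,8}
end set {1,2,3,4,6,7,8} — state 13 not in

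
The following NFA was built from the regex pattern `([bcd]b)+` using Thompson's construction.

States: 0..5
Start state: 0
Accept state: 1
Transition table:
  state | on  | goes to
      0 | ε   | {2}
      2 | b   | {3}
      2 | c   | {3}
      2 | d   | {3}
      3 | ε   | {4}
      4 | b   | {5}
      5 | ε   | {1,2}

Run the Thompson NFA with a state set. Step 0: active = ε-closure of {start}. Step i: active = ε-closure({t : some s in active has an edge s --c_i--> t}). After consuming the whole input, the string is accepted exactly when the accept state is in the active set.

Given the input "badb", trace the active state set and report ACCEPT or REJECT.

Answer: REJECT

Steps:
start: ε-closure({0}) = {0,2}
'b' @ 1: {3,4}
'a' @ 2: {}  — no active states
rest 'db' ignored (set empty)
final: {}; accept 1 not in set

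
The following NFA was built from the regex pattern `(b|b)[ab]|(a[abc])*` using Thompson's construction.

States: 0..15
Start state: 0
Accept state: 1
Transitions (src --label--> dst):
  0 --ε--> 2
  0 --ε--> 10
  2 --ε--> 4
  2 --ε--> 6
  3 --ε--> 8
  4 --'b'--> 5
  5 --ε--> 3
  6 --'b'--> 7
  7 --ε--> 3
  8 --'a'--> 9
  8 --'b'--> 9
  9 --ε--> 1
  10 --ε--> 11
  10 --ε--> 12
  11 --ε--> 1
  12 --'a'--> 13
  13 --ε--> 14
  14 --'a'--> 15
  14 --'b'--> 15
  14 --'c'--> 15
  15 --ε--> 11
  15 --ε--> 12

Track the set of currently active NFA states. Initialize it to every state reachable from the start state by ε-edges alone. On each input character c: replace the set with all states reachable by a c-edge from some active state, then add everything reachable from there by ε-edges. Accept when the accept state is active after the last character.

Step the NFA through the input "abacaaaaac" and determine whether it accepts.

start: ε-closure({0}) = {0,1,2,4,6,10,11,12}
'a' @ 1: {13,14}
'b' @ 2: {1,11,12,15}  [accepting]
'a' @ 3: {13,14}
'c' @ 4: {1,11,12,15}  [accepting]
'a' @ 5: {13,14}
'a' @ 6: {1,11,12,15}  [accepting]
'a' @ 7: {13,14}
'a' @ 8: {1,11,12,15}  [accepting]
'a' @ 9: {13,14}
'c' @ 10: {1,11,12,15}  [accepting]
final: {1,11,12,15}; accept 1 in set

Answer: ACCEPT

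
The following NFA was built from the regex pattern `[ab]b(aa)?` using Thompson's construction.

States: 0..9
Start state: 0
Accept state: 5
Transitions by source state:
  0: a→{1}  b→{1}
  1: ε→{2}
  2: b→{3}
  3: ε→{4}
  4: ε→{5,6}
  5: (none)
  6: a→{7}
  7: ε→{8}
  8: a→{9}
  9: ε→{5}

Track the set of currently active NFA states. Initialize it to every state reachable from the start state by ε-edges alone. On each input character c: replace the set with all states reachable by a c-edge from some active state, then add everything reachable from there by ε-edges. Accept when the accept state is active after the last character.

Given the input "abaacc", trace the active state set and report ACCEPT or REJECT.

Answer: REJECT

Trace:
start: ε-closure({0}) = {0}
'a' @ 1: {1,2}
'b' @ 2: {3,4,5,6}  ✓accept
'a' @ 3: {7,8}
'a' @ 4: {5,9}  ✓accept
'c' @ 5: {}  — state set empty
rest 'c' ignored (set empty)
final: {}; accept 5 not in set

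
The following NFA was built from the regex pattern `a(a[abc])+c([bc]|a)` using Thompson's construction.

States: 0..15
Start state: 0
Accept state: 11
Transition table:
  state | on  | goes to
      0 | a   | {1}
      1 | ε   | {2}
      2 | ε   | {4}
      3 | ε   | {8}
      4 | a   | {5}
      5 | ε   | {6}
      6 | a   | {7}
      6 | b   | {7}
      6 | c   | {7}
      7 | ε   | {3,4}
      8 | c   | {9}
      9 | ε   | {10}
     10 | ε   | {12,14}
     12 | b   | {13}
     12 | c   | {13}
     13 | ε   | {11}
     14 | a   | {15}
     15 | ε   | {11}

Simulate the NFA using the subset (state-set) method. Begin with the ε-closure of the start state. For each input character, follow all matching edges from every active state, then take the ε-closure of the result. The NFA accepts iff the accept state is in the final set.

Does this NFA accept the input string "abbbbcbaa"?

start: ε-closure({0}) = {0}
'a' @ 1: {1,2,4}
'b' @ 2: {}  — state set empty
rest 'bbbcbaa' ignored (set empty)
after full input: {}  (accept=11 not in)

Answer: REJECT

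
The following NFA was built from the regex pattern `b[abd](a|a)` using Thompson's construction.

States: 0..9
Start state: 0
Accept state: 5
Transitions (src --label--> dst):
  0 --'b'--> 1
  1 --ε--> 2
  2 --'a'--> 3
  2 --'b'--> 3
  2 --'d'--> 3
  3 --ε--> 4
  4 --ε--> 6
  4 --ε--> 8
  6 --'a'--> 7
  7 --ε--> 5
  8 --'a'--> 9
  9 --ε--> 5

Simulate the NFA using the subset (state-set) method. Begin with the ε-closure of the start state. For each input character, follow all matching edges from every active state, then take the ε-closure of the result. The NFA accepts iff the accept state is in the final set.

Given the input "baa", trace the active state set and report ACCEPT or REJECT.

Answer: ACCEPT

Trace:
S₀ = ε-closure({0}) = {0}
'b' @ 1: {1,2}
'a' @ 2: {3,4,6,8}
'a' @ 3: {5,7,9}  [accepting]
after full input: {5,7,9}  (accept=5 in)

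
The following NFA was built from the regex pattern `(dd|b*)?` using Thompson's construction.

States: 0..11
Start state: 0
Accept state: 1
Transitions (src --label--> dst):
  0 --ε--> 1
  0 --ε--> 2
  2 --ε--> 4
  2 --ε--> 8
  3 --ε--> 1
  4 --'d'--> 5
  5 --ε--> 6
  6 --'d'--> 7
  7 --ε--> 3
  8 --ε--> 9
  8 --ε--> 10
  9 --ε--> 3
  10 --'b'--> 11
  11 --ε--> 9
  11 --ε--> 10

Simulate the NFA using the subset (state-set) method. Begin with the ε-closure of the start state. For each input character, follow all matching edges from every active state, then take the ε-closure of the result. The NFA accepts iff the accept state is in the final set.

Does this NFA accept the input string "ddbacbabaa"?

Answer: REJECT

Derivation:
S₀ = ε-closure({0}) = {0,1,2,3,4,8,9,10}
'd' @ 1: {5,6}
'd' @ 2: {1,3,7}  [accepting]
'b' @ 3: {}  — no active states
rest 'acbabaa' ignored (set empty)
end set {} — state 1 not in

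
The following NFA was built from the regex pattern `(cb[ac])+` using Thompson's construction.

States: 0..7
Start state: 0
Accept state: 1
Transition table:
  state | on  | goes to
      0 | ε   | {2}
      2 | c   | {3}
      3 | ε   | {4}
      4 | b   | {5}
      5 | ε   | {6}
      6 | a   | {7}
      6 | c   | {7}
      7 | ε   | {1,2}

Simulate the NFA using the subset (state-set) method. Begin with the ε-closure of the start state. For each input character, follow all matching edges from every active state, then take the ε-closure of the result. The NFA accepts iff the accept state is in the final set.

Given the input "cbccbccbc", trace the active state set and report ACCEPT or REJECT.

Answer: ACCEPT

Steps:
initial (ε-close {0}): {0,2}
'c' @ 1: {3,4}
'b' @ 2: {5,6}
'c' @ 3: {1,2,7}  [accepting]
'c' @ 4: {3,4}
'b' @ 5: {5,6}
'c' @ 6: {1,2,7}  [accepting]
'c' @ 7: {3,4}
'b' @ 8: {5,6}
'c' @ 9: {1,2,7}  [accepting]
after full input: {1,2,7}  (accept=1 in)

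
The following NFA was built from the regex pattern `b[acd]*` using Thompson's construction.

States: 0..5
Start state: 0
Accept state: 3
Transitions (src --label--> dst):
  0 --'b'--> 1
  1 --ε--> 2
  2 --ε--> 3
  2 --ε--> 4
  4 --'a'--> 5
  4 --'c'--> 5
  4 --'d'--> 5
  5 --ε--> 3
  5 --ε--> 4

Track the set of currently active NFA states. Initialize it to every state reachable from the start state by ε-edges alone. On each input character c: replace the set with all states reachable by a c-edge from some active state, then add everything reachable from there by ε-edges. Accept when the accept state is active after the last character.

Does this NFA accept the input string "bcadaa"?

Answer: ACCEPT

Trace:
S₀ = ε-closure({0}) = {0}
'b' @ 1: {1,2,3,4}  [accepting]
'c' @ 2: {3,4,5}  [accepting]
'a' @ 3: {3,4,5}  [accepting]
'd' @ 4: {3,4,5}  [accepting]
'a' @ 5: {3,4,5}  [accepting]
'a' @ 6: {3,4,5}  [accepting]
end set {3,4,5} — state 3 in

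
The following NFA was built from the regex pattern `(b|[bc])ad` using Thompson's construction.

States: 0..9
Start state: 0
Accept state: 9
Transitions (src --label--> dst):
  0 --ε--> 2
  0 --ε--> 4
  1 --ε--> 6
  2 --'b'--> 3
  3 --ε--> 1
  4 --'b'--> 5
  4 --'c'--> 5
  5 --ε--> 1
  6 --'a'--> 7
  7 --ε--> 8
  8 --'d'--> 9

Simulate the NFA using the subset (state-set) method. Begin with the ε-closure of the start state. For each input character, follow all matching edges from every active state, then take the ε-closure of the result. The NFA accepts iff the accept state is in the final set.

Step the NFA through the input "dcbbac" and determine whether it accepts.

Answer: REJECT

Derivation:
initial (ε-close {0}): {0,2,4}
'd' @ 1: {}  — no active states
rest 'cbbac' ignored (set empty)
after full input: {}  (accept=9 not in)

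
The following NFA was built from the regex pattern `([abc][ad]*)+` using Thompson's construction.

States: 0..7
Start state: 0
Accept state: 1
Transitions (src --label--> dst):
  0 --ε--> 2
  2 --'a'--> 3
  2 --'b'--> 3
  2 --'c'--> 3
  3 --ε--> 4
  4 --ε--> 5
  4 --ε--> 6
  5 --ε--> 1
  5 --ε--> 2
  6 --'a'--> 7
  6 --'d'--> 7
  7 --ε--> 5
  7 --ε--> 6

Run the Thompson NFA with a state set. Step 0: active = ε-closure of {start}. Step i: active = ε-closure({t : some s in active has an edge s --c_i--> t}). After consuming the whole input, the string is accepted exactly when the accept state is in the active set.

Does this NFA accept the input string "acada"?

Answer: ACCEPT

Steps:
initial (ε-close {0}): {0,2}
'a' @ 1: {1,2,3,4,5,6}  ✓accept
'c' @ 2: {1,2,3,4,5,6}  ✓accept
'a' @ 3: {1,2,3,4,5,6,7}  ✓accept
'd' @ 4: {1,2,5,6,7}  ✓accept
'a' @ 5: {1,2,3,4,5,6,7}  ✓accept
after full input: {1,2,3,4,5,6,7}  (accept=1 in)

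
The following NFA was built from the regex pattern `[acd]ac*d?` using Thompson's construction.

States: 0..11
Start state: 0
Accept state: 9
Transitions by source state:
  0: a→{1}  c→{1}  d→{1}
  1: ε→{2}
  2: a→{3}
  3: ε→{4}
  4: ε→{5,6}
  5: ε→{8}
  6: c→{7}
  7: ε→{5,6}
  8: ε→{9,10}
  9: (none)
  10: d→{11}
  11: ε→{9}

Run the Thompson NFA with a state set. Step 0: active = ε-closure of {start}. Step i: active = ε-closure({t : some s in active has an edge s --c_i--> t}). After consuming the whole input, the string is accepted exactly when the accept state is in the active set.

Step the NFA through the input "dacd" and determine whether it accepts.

S₀ = ε-closure({0}) = {0}
'd' @ 1: {1,2}
'a' @ 2: {3,4,5,6,8,9,10}  (accept∈set)
'c' @ 3: {5,6,7,8,9,10}  (accept∈set)
'd' @ 4: {9,11}  (accept∈set)
final: {9,11}; accept 9 in set

Answer: ACCEPT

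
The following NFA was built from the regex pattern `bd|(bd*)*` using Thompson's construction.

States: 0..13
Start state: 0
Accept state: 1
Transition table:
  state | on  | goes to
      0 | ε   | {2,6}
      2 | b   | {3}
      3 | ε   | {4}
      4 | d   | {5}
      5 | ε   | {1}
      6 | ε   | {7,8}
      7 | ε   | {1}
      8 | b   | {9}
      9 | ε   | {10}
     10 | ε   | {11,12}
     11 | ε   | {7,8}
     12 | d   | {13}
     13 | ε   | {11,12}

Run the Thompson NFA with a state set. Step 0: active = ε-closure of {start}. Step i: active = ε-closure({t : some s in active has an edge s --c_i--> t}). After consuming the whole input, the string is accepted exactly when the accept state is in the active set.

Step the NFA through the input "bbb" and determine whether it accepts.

Answer: ACCEPT

Steps:
start: ε-closure({0}) = {0,1,2,6,7,8}
'b' @ 1: {1,3,4,7,8,9,10,11,12}  [accepting]
'b' @ 2: {1,7,8,9,10,11,12}  [accepting]
'b' @ 3: {1,7,8,9,10,11,12}  [accepting]
end set {1,7,8,9,10,11,12} — state 1 in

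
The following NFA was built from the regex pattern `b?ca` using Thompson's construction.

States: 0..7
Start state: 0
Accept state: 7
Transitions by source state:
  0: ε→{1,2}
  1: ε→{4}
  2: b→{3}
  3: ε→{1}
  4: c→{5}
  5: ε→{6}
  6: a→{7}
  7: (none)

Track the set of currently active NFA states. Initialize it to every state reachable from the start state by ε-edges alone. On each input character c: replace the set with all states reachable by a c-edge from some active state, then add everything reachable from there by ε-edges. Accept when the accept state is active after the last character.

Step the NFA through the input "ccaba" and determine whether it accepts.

start: ε-closure({0}) = {0,1,2,4}
'c' @ 1: {5,6}
'c' @ 2: {}  — dead — no transitions
rest 'aba' ignored (set empty)
final: {}; accept 7 not in set

Answer: REJECT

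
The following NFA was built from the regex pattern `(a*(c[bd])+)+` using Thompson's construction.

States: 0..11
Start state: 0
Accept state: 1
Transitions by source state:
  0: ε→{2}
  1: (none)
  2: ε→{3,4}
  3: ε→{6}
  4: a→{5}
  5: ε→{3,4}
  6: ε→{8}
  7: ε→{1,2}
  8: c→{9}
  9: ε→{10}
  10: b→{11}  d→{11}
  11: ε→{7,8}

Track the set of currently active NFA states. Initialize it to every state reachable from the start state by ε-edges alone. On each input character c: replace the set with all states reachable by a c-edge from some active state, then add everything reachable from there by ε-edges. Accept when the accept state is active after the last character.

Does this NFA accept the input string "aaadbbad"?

S₀ = ε-closure({0}) = {0,2,3,4,6,8}
'a' @ 1: {3,4,5,6,8}
'a' @ 2: {3,4,5,6,8}
'a' @ 3: {3,4,5,6,8}
'd' @ 4: {}  — dead — no transitions
rest 'bbad' ignored (set empty)
end set {} — state 1 not in

Answer: REJECT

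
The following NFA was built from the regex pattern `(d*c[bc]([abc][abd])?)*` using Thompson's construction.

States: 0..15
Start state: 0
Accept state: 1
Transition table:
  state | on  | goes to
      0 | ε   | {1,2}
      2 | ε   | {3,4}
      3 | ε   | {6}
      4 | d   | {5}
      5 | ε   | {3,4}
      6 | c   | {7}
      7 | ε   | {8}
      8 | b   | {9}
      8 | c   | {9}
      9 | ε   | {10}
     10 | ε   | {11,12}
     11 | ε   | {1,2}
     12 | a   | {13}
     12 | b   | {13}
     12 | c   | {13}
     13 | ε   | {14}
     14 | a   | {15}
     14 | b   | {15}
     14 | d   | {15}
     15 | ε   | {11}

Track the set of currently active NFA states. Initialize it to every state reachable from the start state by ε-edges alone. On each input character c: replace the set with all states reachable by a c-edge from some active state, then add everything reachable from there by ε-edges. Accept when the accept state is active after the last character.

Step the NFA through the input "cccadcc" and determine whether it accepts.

Answer: ACCEPT

Derivation:
initial (ε-close {0}): {0,1,2,3,4,6}
'c' @ 1: {7,8}
'c' @ 2: {1,2,3,4,6,9,10,11,12}  (accept∈set)
'c' @ 3: {7,8,13,14}
'a' @ 4: {1,2,3,4,6,11,15}  (accept∈set)
'd' @ 5: {3,4,5,6}
'c' @ 6: {7,8}
'c' @ 7: {1,2,3,4,6,9,10,11,12}  (accept∈set)
after full input: {1,2,3,4,6,9,10,11,12}  (accept=1 in)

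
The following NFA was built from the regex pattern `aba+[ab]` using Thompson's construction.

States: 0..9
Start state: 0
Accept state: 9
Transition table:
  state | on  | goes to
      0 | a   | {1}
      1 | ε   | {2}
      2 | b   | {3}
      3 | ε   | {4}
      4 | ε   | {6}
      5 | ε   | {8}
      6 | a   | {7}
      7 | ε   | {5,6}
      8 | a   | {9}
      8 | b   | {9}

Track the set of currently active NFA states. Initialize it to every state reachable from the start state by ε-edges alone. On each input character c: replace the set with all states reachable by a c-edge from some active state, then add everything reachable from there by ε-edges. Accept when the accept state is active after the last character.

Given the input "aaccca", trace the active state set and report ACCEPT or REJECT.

Answer: REJECT

Steps:
start: ε-closure({0}) = {0}
'a' @ 1: {1,2}
'a' @ 2: {}  — no active states
rest 'ccca' ignored (set empty)
end set {} — state 9 not in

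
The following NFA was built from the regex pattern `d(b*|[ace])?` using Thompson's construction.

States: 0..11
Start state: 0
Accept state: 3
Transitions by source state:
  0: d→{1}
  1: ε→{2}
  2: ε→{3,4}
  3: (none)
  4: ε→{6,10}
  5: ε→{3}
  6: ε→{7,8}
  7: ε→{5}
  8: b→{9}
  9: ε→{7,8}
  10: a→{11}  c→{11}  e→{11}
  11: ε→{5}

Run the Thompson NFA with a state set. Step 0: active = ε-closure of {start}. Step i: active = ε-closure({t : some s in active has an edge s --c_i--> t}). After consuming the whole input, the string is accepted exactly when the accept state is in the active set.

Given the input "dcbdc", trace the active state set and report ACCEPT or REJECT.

Answer: REJECT

Steps:
S₀ = ε-closure({0}) = {0}
'd' @ 1: {1,2,3,4,5,6,7,8,10}  ✓accept
'c' @ 2: {3,5,11}  ✓accept
'b' @ 3: {}  — no active states
rest 'dc' ignored (set empty)
end set {} — state 3 not in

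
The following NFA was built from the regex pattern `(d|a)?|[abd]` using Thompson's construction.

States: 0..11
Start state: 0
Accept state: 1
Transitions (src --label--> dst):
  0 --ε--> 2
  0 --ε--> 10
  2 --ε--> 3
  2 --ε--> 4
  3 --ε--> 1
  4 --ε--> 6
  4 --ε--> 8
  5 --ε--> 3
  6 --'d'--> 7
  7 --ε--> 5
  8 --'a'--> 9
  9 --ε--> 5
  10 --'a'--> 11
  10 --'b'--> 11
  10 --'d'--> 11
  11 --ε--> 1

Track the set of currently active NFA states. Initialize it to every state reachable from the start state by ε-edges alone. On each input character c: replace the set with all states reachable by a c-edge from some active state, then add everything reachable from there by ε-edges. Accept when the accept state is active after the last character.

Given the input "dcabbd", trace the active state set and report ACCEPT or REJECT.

S₀ = ε-closure({0}) = {0,1,2,3,4,6,8,10}
'd' @ 1: {1,3,5,7,11}  ✓accept
'c' @ 2: {}  — no active states
rest 'abbd' ignored (set empty)
end set {} — state 1 not in

Answer: REJECT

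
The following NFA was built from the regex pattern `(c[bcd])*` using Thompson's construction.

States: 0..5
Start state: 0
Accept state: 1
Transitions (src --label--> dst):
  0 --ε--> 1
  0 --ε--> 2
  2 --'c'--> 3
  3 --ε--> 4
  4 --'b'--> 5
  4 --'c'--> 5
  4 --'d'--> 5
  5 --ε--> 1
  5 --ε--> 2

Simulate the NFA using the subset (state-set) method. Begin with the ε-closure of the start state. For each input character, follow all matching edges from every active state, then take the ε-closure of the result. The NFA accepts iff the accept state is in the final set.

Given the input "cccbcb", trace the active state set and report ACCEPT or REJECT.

start: ε-closure({0}) = {0,1,2}
'c' @ 1: {3,4}
'c' @ 2: {1,2,5}  [accepting]
'c' @ 3: {3,4}
'b' @ 4: {1,2,5}  [accepting]
'c' @ 5: {3,4}
'b' @ 6: {1,2,5}  [accepting]
end set {1,2,5} — state 1 in

Answer: ACCEPT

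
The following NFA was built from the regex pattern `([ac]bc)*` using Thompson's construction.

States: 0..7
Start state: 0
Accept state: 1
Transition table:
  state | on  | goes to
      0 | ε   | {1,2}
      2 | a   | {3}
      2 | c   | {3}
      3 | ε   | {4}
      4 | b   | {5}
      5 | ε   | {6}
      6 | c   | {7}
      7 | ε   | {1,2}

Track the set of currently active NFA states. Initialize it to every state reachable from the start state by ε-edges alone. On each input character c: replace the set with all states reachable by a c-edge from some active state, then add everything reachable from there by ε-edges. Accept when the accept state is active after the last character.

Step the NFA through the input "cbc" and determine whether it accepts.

Answer: ACCEPT

Steps:
start: ε-closure({0}) = {0,1,2}
'c' @ 1: {3,4}
'b' @ 2: {5,6}
'c' @ 3: {1,2,7}  ✓accept
end set {1,2,7} — state 1 in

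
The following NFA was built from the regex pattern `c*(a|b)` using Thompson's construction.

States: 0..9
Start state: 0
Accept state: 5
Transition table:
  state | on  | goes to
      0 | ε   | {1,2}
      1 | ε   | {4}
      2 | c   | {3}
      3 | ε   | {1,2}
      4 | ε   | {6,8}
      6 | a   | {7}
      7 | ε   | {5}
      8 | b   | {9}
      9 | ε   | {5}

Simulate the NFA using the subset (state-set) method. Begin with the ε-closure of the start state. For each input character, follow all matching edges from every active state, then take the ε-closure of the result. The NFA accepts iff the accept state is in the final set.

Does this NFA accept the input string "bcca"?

initial (ε-close {0}): {0,1,2,4,6,8}
'b' @ 1: {5,9}  ✓accept
'c' @ 2: {}  — no active states
rest 'ca' ignored (set empty)
end set {} — state 5 not in

Answer: REJECT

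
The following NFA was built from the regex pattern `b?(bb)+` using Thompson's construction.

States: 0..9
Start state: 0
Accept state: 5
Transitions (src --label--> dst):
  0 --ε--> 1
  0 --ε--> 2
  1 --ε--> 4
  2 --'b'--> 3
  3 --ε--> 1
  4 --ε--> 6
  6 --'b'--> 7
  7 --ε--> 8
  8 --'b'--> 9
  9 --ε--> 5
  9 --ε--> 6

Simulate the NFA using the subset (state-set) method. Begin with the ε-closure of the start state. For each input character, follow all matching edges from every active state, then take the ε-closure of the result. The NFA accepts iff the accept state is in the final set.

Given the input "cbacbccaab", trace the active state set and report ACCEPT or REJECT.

Answer: REJECT

Trace:
start: ε-closure({0}) = {0,1,2,4,6}
'c' @ 1: {}  — dead — no transitions
rest 'bacbccaab' ignored (set empty)
after full input: {}  (accept=5 not in)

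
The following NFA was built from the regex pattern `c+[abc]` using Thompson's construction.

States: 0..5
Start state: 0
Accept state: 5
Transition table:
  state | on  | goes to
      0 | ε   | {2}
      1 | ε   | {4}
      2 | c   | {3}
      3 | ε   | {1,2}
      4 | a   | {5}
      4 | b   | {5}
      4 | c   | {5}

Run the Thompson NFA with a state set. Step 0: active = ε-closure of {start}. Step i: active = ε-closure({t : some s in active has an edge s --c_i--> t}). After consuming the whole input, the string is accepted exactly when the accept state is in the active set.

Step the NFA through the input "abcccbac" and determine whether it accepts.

initial (ε-close {0}): {0,2}
'a' @ 1: {}  — dead — no transitions
rest 'bcccbac' ignored (set empty)
final: {}; accept 5 not in set

Answer: REJECT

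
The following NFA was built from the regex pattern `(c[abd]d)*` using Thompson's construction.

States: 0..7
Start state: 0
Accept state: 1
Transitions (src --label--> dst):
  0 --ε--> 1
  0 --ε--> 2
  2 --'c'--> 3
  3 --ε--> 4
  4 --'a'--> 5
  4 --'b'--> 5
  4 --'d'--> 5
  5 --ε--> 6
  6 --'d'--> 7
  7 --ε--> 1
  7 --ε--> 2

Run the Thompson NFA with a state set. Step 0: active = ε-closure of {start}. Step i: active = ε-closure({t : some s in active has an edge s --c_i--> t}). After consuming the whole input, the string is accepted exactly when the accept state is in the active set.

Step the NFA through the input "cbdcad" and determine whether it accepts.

Answer: ACCEPT

Derivation:
initial (ε-close {0}): {0,1,2}
'c' @ 1: {3,4}
'b' @ 2: {5,6}
'd' @ 3: {1,2,7}  [accepting]
'c' @ 4: {3,4}
'a' @ 5: {5,6}
'd' @ 6: {1,2,7}  [accepting]
final: {1,2,7}; accept 1 in set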